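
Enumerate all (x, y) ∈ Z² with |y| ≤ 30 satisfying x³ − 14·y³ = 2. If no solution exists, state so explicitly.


The equation is x³ - 14y³ = 2. For fixed y, x³ = 14·y³ + 2, so a solution requires the RHS to be a perfect cube.
Strategy: iterate y from -30 to 30, compute RHS = 14·y³ + 2, and check whether it is a (positive or negative) perfect cube.
Check small values of y:
  y = 0: RHS = 2 is not a perfect cube.
  y = 1: RHS = 16 is not a perfect cube.
  y = -1: RHS = -12 is not a perfect cube.
  y = 2: RHS = 114 is not a perfect cube.
  y = -2: RHS = -110 is not a perfect cube.
  y = 3: RHS = 380 is not a perfect cube.
  y = -3: RHS = -376 is not a perfect cube.
Continuing the search up to |y| = 30 finds no solutions either.
No (x, y) in the scanned range satisfies the equation.

No integer solutions with |y| ≤ 30.


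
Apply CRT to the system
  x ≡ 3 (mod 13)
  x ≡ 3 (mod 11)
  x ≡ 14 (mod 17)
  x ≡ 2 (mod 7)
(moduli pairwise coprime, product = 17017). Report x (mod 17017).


Product of moduli M = 13 · 11 · 17 · 7 = 17017.
Merge one congruence at a time:
  Start: x ≡ 3 (mod 13).
  Combine with x ≡ 3 (mod 11); new modulus lcm = 143.
    Write x = 3 + 13·t and substitute into x ≡ 3 (mod 11): 13·t ≡ 3 − 3 = 0 (mod 11).
    Reduce coefficients mod 11: 2·t ≡ 0 (mod 11).
    The inverse of 2 mod 11 is 6 (since 2·6 = 12 = 1·11 + 1), so t ≡ 6·0 = 0 ≡ 0 (mod 11).
    Then x = 3 + 13·0 = 3, valid modulo lcm(13, 11) = 143: x ≡ 3 (mod 143).
  Combine with x ≡ 14 (mod 17); new modulus lcm = 2431.
    Write x = 3 + 143·t and substitute into x ≡ 14 (mod 17): 143·t ≡ 14 − 3 = 11 (mod 17).
    Reduce coefficients mod 17: 7·t ≡ 11 (mod 17).
    The inverse of 7 mod 17 is 5 (since 7·5 = 35 = 2·17 + 1), so t ≡ 5·11 = 55 ≡ 4 (mod 17).
    Then x = 3 + 143·4 = 575, valid modulo lcm(143, 17) = 2431: x ≡ 575 (mod 2431).
  Combine with x ≡ 2 (mod 7); new modulus lcm = 17017.
    Write x = 575 + 2431·t and substitute into x ≡ 2 (mod 7): 2431·t ≡ 2 − 575 = -573 (mod 7).
    Reduce coefficients mod 7: 2·t ≡ 1 (mod 7).
    The inverse of 2 mod 7 is 4 (since 2·4 = 8 = 1·7 + 1), so t ≡ 4·1 = 4 ≡ 4 (mod 7).
    Then x = 575 + 2431·4 = 10299, valid modulo lcm(2431, 7) = 17017: x ≡ 10299 (mod 17017).
Verify against each original: 10299 mod 13 = 3, 10299 mod 11 = 3, 10299 mod 17 = 14, 10299 mod 7 = 2.

x ≡ 10299 (mod 17017).


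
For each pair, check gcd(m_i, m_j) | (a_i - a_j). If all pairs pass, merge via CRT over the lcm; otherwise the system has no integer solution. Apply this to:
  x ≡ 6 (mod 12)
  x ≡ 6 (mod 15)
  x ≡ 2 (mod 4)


Moduli 12, 15, 4 are not pairwise coprime, so CRT works modulo lcm(m_i) when all pairwise compatibility conditions hold.
Pairwise compatibility: gcd(m_i, m_j) must divide a_i - a_j for every pair.
Merge one congruence at a time:
  Start: x ≡ 6 (mod 12).
  Combine with x ≡ 6 (mod 15): gcd(12, 15) = 3; 6 - 6 = 0, which IS divisible by 3, so compatible.
    Write x = 6 + 12·t and substitute into x ≡ 6 (mod 15): 12·t ≡ 6 − 6 = 0 (mod 15).
    Divide the congruence (and modulus) by g = 3: 4·t ≡ 0 (mod 5).
    The inverse of 4 mod 5 is 4 (since 4·4 = 16 = 3·5 + 1), so t ≡ 4·0 = 0 ≡ 0 (mod 5).
    Then x = 6 + 12·0 = 6, valid modulo lcm(12, 15) = 60: x ≡ 6 (mod 60).
  Combine with x ≡ 2 (mod 4): gcd(60, 4) = 4; 2 - 6 = -4, which IS divisible by 4, so compatible.
    Write x = 6 + 60·t and substitute into x ≡ 2 (mod 4): 60·t ≡ 2 − 6 = -4 (mod 4).
    Divide the congruence (and modulus) by g = 4: 15·t ≡ -1 (mod 1).
    Modulo 1 every t works; take t = 0.
    Then x = 6 + 60·0 = 6, valid modulo lcm(60, 4) = 60: x ≡ 6 (mod 60).
Verify: 6 mod 12 = 6, 6 mod 15 = 6, 6 mod 4 = 2.

x ≡ 6 (mod 60).


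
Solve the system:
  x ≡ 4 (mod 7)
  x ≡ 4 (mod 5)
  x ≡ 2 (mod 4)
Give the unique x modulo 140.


Moduli 7, 5, 4 are pairwise coprime; by CRT there is a unique solution modulo M = 7 · 5 · 4 = 140.
Solve pairwise, accumulating the modulus:
  Start with x ≡ 4 (mod 7).
  Combine with x ≡ 4 (mod 5): since gcd(7, 5) = 1, we get a unique residue mod 35.
    Write x = 4 + 7·t and substitute into x ≡ 4 (mod 5): 7·t ≡ 4 − 4 = 0 (mod 5).
    Reduce coefficients mod 5: 2·t ≡ 0 (mod 5).
    The inverse of 2 mod 5 is 3 (since 2·3 = 6 = 1·5 + 1), so t ≡ 3·0 = 0 ≡ 0 (mod 5).
    Then x = 4 + 7·0 = 4, valid modulo lcm(7, 5) = 35: x ≡ 4 (mod 35).
  Combine with x ≡ 2 (mod 4): since gcd(35, 4) = 1, we get a unique residue mod 140.
    Write x = 4 + 35·t and substitute into x ≡ 2 (mod 4): 35·t ≡ 2 − 4 = -2 (mod 4).
    Reduce coefficients mod 4: 3·t ≡ 2 (mod 4).
    The inverse of 3 mod 4 is 3 (since 3·3 = 9 = 2·4 + 1), so t ≡ 3·2 = 6 ≡ 2 (mod 4).
    Then x = 4 + 35·2 = 74, valid modulo lcm(35, 4) = 140: x ≡ 74 (mod 140).
Verify: 74 mod 7 = 4 ✓, 74 mod 5 = 4 ✓, 74 mod 4 = 2 ✓.

x ≡ 74 (mod 140).


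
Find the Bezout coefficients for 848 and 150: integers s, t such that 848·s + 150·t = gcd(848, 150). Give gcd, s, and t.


Euclidean algorithm on (848, 150) — divide until remainder is 0:
  848 = 5 · 150 + 98
  150 = 1 · 98 + 52
  98 = 1 · 52 + 46
  52 = 1 · 46 + 6
  46 = 7 · 6 + 4
  6 = 1 · 4 + 2
  4 = 2 · 2 + 0
gcd(848, 150) = 2.
Track Bezout coefficients alongside the remainders: start with r₀ = 848 = a·1 + b·0 (s = 1, t = 0) and r₁ = 150 = a·0 + b·1 (s = 0, t = 1); each new remainder r_{k+1} = r_{k-1} − q_k·r_k inherits s_{k+1} = s_{k-1} − q_k·s_k, t_{k+1} = t_{k-1} − q_k·t_k, so r_k = a·s_k + b·t_k at every step:
  q = 5: r = 98, s = 1 − 5·0 = 1, t = 0 − 5·1 = -5  (check: 848·1 + 150·(-5) = 98)
  q = 1: r = 52, s = 0 − 1·1 = -1, t = 1 − 1·(-5) = 6  (check: 848·(-1) + 150·6 = 52)
  q = 1: r = 46, s = 1 − 1·(-1) = 2, t = -5 − 1·6 = -11  (check: 848·2 + 150·(-11) = 46)
  q = 1: r = 6, s = -1 − 1·2 = -3, t = 6 − 1·(-11) = 17  (check: 848·(-3) + 150·17 = 6)
  q = 7: r = 4, s = 2 − 7·(-3) = 23, t = -11 − 7·17 = -130  (check: 848·23 + 150·(-130) = 4)
  q = 1: r = 2, s = -3 − 1·23 = -26, t = 17 − 1·(-130) = 147  (check: 848·(-26) + 150·147 = 2)
The row with r = 2 (the gcd) gives the Bezout coefficients s = -26, t = 147.
Result: 848 · (-26) + 150 · (147) = 2.

gcd(848, 150) = 2; s = -26, t = 147 (check: 848·(-26) + 150·147 = 2).


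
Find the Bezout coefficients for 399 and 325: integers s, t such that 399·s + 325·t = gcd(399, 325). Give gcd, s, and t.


Euclidean algorithm on (399, 325) — divide until remainder is 0:
  399 = 1 · 325 + 74
  325 = 4 · 74 + 29
  74 = 2 · 29 + 16
  29 = 1 · 16 + 13
  16 = 1 · 13 + 3
  13 = 4 · 3 + 1
  3 = 3 · 1 + 0
gcd(399, 325) = 1.
Track Bezout coefficients alongside the remainders: start with r₀ = 399 = a·1 + b·0 (s = 1, t = 0) and r₁ = 325 = a·0 + b·1 (s = 0, t = 1); each new remainder r_{k+1} = r_{k-1} − q_k·r_k inherits s_{k+1} = s_{k-1} − q_k·s_k, t_{k+1} = t_{k-1} − q_k·t_k, so r_k = a·s_k + b·t_k at every step:
  q = 1: r = 74, s = 1 − 1·0 = 1, t = 0 − 1·1 = -1  (check: 399·1 + 325·(-1) = 74)
  q = 4: r = 29, s = 0 − 4·1 = -4, t = 1 − 4·(-1) = 5  (check: 399·(-4) + 325·5 = 29)
  q = 2: r = 16, s = 1 − 2·(-4) = 9, t = -1 − 2·5 = -11  (check: 399·9 + 325·(-11) = 16)
  q = 1: r = 13, s = -4 − 1·9 = -13, t = 5 − 1·(-11) = 16  (check: 399·(-13) + 325·16 = 13)
  q = 1: r = 3, s = 9 − 1·(-13) = 22, t = -11 − 1·16 = -27  (check: 399·22 + 325·(-27) = 3)
  q = 4: r = 1, s = -13 − 4·22 = -101, t = 16 − 4·(-27) = 124  (check: 399·(-101) + 325·124 = 1)
The row with r = 1 (the gcd) gives the Bezout coefficients s = -101, t = 124.
Result: 399 · (-101) + 325 · (124) = 1.

gcd(399, 325) = 1; s = -101, t = 124 (check: 399·(-101) + 325·124 = 1).


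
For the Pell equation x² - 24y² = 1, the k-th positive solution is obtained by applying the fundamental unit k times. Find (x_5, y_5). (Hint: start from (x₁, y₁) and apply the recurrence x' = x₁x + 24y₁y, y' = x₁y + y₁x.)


Step 1: Find the fundamental solution (x₁, y₁) of x² - 24y² = 1.
  Expand √24 as a continued fraction. a₀ = ⌊√24⌋ = 4; iterate m_{k+1} = d_k·a_k − m_k, d_{k+1} = (24 − m_{k+1}²)/d_k, a_{k+1} = ⌊(a₀ + m_{k+1})/d_{k+1}⌋ (starting m₀ = 0, d₀ = 1), with convergents p_k = a_k·p_{k-1} + p_{k-2}, q_k = a_k·q_{k-1} + q_{k-2} (p₋₁ = 1, q₋₁ = 0):
  k = 0: a₀ = 4; p₀/q₀ = 4/1; p₀² − 24·q₀² = 16 − 24 = -8.
  k = 1: m = 4, d = 8, a = ⌊(4 + 4)/8⌋ = 1; p/q = (1·4 + 1)/(1·1 + 0) = 5/1; p² − 24·q² = 25 − 24 = 1.
  The first convergent with p² − 24·q² = 1 gives the fundamental solution (x₁, y₁) = (5, 1).
Step 2: Apply the recurrence (x_{n+1}, y_{n+1}) = (x₁x_n + 24y₁y_n, x₁y_n + y₁x_n) repeatedly.
  From (x_1, y_1) = (5, 1): x_2 = 5·5 + 24·1·1 = 49; y_2 = 5·1 + 1·5 = 10.
  From (x_2, y_2) = (49, 10): x_3 = 5·49 + 24·1·10 = 485; y_3 = 5·10 + 1·49 = 99.
  From (x_3, y_3) = (485, 99): x_4 = 5·485 + 24·1·99 = 4801; y_4 = 5·99 + 1·485 = 980.
  From (x_4, y_4) = (4801, 980): x_5 = 5·4801 + 24·1·980 = 47525; y_5 = 5·980 + 1·4801 = 9701.
Step 3: Verify x_5² - 24·y_5² = 2258625625 - 2258625624 = 1 (should be 1). ✓

(x_1, y_1) = (5, 1); (x_5, y_5) = (47525, 9701).


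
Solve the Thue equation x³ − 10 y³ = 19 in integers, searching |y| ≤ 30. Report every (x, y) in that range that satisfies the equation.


The equation is x³ - 10y³ = 19. For fixed y, x³ = 10·y³ + 19, so a solution requires the RHS to be a perfect cube.
Strategy: iterate y from -30 to 30, compute RHS = 10·y³ + 19, and check whether it is a (positive or negative) perfect cube.
Check small values of y:
  y = 0: RHS = 19 is not a perfect cube.
  y = 1: RHS = 29 is not a perfect cube.
  y = -1: RHS = 9 is not a perfect cube.
  y = 2: RHS = 99 is not a perfect cube.
  y = -2: RHS = -61 is not a perfect cube.
  y = 3: RHS = 289 is not a perfect cube.
  y = -3: RHS = -251 is not a perfect cube.
Continuing the search up to |y| = 30 finds no solutions either.
No (x, y) in the scanned range satisfies the equation.

No integer solutions with |y| ≤ 30.


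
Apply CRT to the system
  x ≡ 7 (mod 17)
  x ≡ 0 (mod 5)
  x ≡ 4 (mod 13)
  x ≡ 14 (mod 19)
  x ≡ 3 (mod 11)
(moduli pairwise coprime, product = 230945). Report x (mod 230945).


Product of moduli M = 17 · 5 · 13 · 19 · 11 = 230945.
Merge one congruence at a time:
  Start: x ≡ 7 (mod 17).
  Combine with x ≡ 0 (mod 5); new modulus lcm = 85.
    Write x = 7 + 17·t and substitute into x ≡ 0 (mod 5): 17·t ≡ 0 − 7 = -7 (mod 5).
    Reduce coefficients mod 5: 2·t ≡ 3 (mod 5).
    The inverse of 2 mod 5 is 3 (since 2·3 = 6 = 1·5 + 1), so t ≡ 3·3 = 9 ≡ 4 (mod 5).
    Then x = 7 + 17·4 = 75, valid modulo lcm(17, 5) = 85: x ≡ 75 (mod 85).
  Combine with x ≡ 4 (mod 13); new modulus lcm = 1105.
    Write x = 75 + 85·t and substitute into x ≡ 4 (mod 13): 85·t ≡ 4 − 75 = -71 (mod 13).
    Reduce coefficients mod 13: 7·t ≡ 7 (mod 13).
    The inverse of 7 mod 13 is 2 (since 7·2 = 14 = 1·13 + 1), so t ≡ 2·7 = 14 ≡ 1 (mod 13).
    Then x = 75 + 85·1 = 160, valid modulo lcm(85, 13) = 1105: x ≡ 160 (mod 1105).
  Combine with x ≡ 14 (mod 19); new modulus lcm = 20995.
    Write x = 160 + 1105·t and substitute into x ≡ 14 (mod 19): 1105·t ≡ 14 − 160 = -146 (mod 19).
    Reduce coefficients mod 19: 3·t ≡ 6 (mod 19).
    The inverse of 3 mod 19 is 13 (since 3·13 = 39 = 2·19 + 1), so t ≡ 13·6 = 78 ≡ 2 (mod 19).
    Then x = 160 + 1105·2 = 2370, valid modulo lcm(1105, 19) = 20995: x ≡ 2370 (mod 20995).
  Combine with x ≡ 3 (mod 11); new modulus lcm = 230945.
    Write x = 2370 + 20995·t and substitute into x ≡ 3 (mod 11): 20995·t ≡ 3 − 2370 = -2367 (mod 11).
    Reduce coefficients mod 11: 7·t ≡ 9 (mod 11).
    The inverse of 7 mod 11 is 8 (since 7·8 = 56 = 5·11 + 1), so t ≡ 8·9 = 72 ≡ 6 (mod 11).
    Then x = 2370 + 20995·6 = 128340, valid modulo lcm(20995, 11) = 230945: x ≡ 128340 (mod 230945).
Verify against each original: 128340 mod 17 = 7, 128340 mod 5 = 0, 128340 mod 13 = 4, 128340 mod 19 = 14, 128340 mod 11 = 3.

x ≡ 128340 (mod 230945).


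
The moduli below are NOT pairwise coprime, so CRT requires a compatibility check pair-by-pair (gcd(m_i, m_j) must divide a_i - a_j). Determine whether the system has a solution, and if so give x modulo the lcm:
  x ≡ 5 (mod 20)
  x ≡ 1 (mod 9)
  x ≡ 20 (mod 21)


Moduli 20, 9, 21 are not pairwise coprime, so CRT works modulo lcm(m_i) when all pairwise compatibility conditions hold.
Pairwise compatibility: gcd(m_i, m_j) must divide a_i - a_j for every pair.
Merge one congruence at a time:
  Start: x ≡ 5 (mod 20).
  Combine with x ≡ 1 (mod 9): gcd(20, 9) = 1; 1 - 5 = -4, which IS divisible by 1, so compatible.
    Write x = 5 + 20·t and substitute into x ≡ 1 (mod 9): 20·t ≡ 1 − 5 = -4 (mod 9).
    Reduce coefficients mod 9: 2·t ≡ 5 (mod 9).
    The inverse of 2 mod 9 is 5 (since 2·5 = 10 = 1·9 + 1), so t ≡ 5·5 = 25 ≡ 7 (mod 9).
    Then x = 5 + 20·7 = 145, valid modulo lcm(20, 9) = 180: x ≡ 145 (mod 180).
  Combine with x ≡ 20 (mod 21): gcd(180, 21) = 3, and 20 - 145 = -125 is NOT divisible by 3.
    ⇒ system is inconsistent (no integer solution).

No solution (the system is inconsistent).


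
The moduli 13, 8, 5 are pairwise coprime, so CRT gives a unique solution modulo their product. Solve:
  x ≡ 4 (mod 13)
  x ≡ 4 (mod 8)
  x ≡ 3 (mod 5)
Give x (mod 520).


Moduli 13, 8, 5 are pairwise coprime; by CRT there is a unique solution modulo M = 13 · 8 · 5 = 520.
Solve pairwise, accumulating the modulus:
  Start with x ≡ 4 (mod 13).
  Combine with x ≡ 4 (mod 8): since gcd(13, 8) = 1, we get a unique residue mod 104.
    Write x = 4 + 13·t and substitute into x ≡ 4 (mod 8): 13·t ≡ 4 − 4 = 0 (mod 8).
    Reduce coefficients mod 8: 5·t ≡ 0 (mod 8).
    The inverse of 5 mod 8 is 5 (since 5·5 = 25 = 3·8 + 1), so t ≡ 5·0 = 0 ≡ 0 (mod 8).
    Then x = 4 + 13·0 = 4, valid modulo lcm(13, 8) = 104: x ≡ 4 (mod 104).
  Combine with x ≡ 3 (mod 5): since gcd(104, 5) = 1, we get a unique residue mod 520.
    Write x = 4 + 104·t and substitute into x ≡ 3 (mod 5): 104·t ≡ 3 − 4 = -1 (mod 5).
    Reduce coefficients mod 5: 4·t ≡ 4 (mod 5).
    The inverse of 4 mod 5 is 4 (since 4·4 = 16 = 3·5 + 1), so t ≡ 4·4 = 16 ≡ 1 (mod 5).
    Then x = 4 + 104·1 = 108, valid modulo lcm(104, 5) = 520: x ≡ 108 (mod 520).
Verify: 108 mod 13 = 4 ✓, 108 mod 8 = 4 ✓, 108 mod 5 = 3 ✓.

x ≡ 108 (mod 520).


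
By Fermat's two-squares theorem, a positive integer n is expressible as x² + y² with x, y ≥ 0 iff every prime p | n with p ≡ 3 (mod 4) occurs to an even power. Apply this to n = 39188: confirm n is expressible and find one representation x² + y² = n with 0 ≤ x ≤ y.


Step 1: Factor n = 39188 = 2^2 · 97 · 101.
Step 2: Check the mod-4 condition on each prime factor: 2 = 2 (special); 97 ≡ 1 (mod 4), exponent 1; 101 ≡ 1 (mod 4), exponent 1.
All primes ≡ 3 (mod 4) appear to even exponent (or don't appear), so by the two-squares theorem n IS expressible as a sum of two squares.
Step 3: Build a representation. Group n = k² · m with k = 2 and m = 97 · 101 = 9797 (a product of primes ≡ 1 (mod 4)); a representation of m scales to one of n via (k·x)² + (k·y)² = k²(x² + y²). Each prime p ≡ 1 (mod 4) is itself a sum of two squares; find a² by testing p − a² for a perfect square:
  97: 97 − 1² = 96, 97 − 2² = 93, 97 − 3² = 88, 97 − 4² = 81 = 9² ⇒ 97 = 4² + 9².
  101: 101 − 1² = 100 = 10² ⇒ 101 = 1² + 10².
  Combine using the Brahmagupta–Fibonacci identity (a² + b²)(c² + d²) = (ac − bd)² + (ad + bc)² = (ac + bd)² + (ad − bc)²:
  97 · 101 = 9797: from (4² + 9²)(1² + 10²), take (4·1 − 9·10, 4·10 + 9·1) = (4 − 90, 40 + 9) = (-86, 49); dropping signs (only squares matter) gives (86, 49); check 86² + 49² = 7396 + 2401 = 9797 ✓.
  Scale by k = 2: (2·86, 2·49) = (172, 98).
Step 4: Order so x ≤ y and verify: 98² + 172² = 9604 + 29584 = 39188 = n. ✓

n = 39188 = 98² + 172² (one valid representation with x ≤ y).


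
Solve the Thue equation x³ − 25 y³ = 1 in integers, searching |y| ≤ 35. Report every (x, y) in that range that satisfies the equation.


The equation is x³ - 25y³ = 1. For fixed y, x³ = 25·y³ + 1, so a solution requires the RHS to be a perfect cube.
Strategy: iterate y from -35 to 35, compute RHS = 25·y³ + 1, and check whether it is a (positive or negative) perfect cube.
Check small values of y:
  y = 0: RHS = 1 = (1)³ ⇒ x = 1 works.
  y = 1: RHS = 26 is not a perfect cube.
  y = -1: RHS = -24 is not a perfect cube.
  y = 2: RHS = 201 is not a perfect cube.
  y = -2: RHS = -199 is not a perfect cube.
  y = 3: RHS = 676 is not a perfect cube.
  y = -3: RHS = -674 is not a perfect cube.
Continuing the search up to |y| = 35 finds no further solutions beyond those listed.
Collected solutions: (1, 0).

Solutions (with |y| ≤ 35): (1, 0).


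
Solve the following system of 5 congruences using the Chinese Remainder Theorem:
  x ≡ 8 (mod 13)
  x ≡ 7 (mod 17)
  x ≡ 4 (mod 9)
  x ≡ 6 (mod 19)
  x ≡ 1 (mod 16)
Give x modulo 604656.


Product of moduli M = 13 · 17 · 9 · 19 · 16 = 604656.
Merge one congruence at a time:
  Start: x ≡ 8 (mod 13).
  Combine with x ≡ 7 (mod 17); new modulus lcm = 221.
    Write x = 8 + 13·t and substitute into x ≡ 7 (mod 17): 13·t ≡ 7 − 8 = -1 (mod 17).
    Reduce coefficients mod 17: 13·t ≡ 16 (mod 17).
    The inverse of 13 mod 17 is 4 (since 13·4 = 52 = 3·17 + 1), so t ≡ 4·16 = 64 ≡ 13 (mod 17).
    Then x = 8 + 13·13 = 177, valid modulo lcm(13, 17) = 221: x ≡ 177 (mod 221).
  Combine with x ≡ 4 (mod 9); new modulus lcm = 1989.
    Write x = 177 + 221·t and substitute into x ≡ 4 (mod 9): 221·t ≡ 4 − 177 = -173 (mod 9).
    Reduce coefficients mod 9: 5·t ≡ 7 (mod 9).
    The inverse of 5 mod 9 is 2 (since 5·2 = 10 = 1·9 + 1), so t ≡ 2·7 = 14 ≡ 5 (mod 9).
    Then x = 177 + 221·5 = 1282, valid modulo lcm(221, 9) = 1989: x ≡ 1282 (mod 1989).
  Combine with x ≡ 6 (mod 19); new modulus lcm = 37791.
    Write x = 1282 + 1989·t and substitute into x ≡ 6 (mod 19): 1989·t ≡ 6 − 1282 = -1276 (mod 19).
    Reduce coefficients mod 19: 13·t ≡ 16 (mod 19).
    The inverse of 13 mod 19 is 3 (since 13·3 = 39 = 2·19 + 1), so t ≡ 3·16 = 48 ≡ 10 (mod 19).
    Then x = 1282 + 1989·10 = 21172, valid modulo lcm(1989, 19) = 37791: x ≡ 21172 (mod 37791).
  Combine with x ≡ 1 (mod 16); new modulus lcm = 604656.
    Write x = 21172 + 37791·t and substitute into x ≡ 1 (mod 16): 37791·t ≡ 1 − 21172 = -21171 (mod 16).
    Reduce coefficients mod 16: 15·t ≡ 13 (mod 16).
    The inverse of 15 mod 16 is 15 (since 15·15 = 225 = 14·16 + 1), so t ≡ 15·13 = 195 ≡ 3 (mod 16).
    Then x = 21172 + 37791·3 = 134545, valid modulo lcm(37791, 16) = 604656: x ≡ 134545 (mod 604656).
Verify against each original: 134545 mod 13 = 8, 134545 mod 17 = 7, 134545 mod 9 = 4, 134545 mod 19 = 6, 134545 mod 16 = 1.

x ≡ 134545 (mod 604656).


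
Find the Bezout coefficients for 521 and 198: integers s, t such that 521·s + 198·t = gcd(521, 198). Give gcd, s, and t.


Euclidean algorithm on (521, 198) — divide until remainder is 0:
  521 = 2 · 198 + 125
  198 = 1 · 125 + 73
  125 = 1 · 73 + 52
  73 = 1 · 52 + 21
  52 = 2 · 21 + 10
  21 = 2 · 10 + 1
  10 = 10 · 1 + 0
gcd(521, 198) = 1.
Track Bezout coefficients alongside the remainders: start with r₀ = 521 = a·1 + b·0 (s = 1, t = 0) and r₁ = 198 = a·0 + b·1 (s = 0, t = 1); each new remainder r_{k+1} = r_{k-1} − q_k·r_k inherits s_{k+1} = s_{k-1} − q_k·s_k, t_{k+1} = t_{k-1} − q_k·t_k, so r_k = a·s_k + b·t_k at every step:
  q = 2: r = 125, s = 1 − 2·0 = 1, t = 0 − 2·1 = -2  (check: 521·1 + 198·(-2) = 125)
  q = 1: r = 73, s = 0 − 1·1 = -1, t = 1 − 1·(-2) = 3  (check: 521·(-1) + 198·3 = 73)
  q = 1: r = 52, s = 1 − 1·(-1) = 2, t = -2 − 1·3 = -5  (check: 521·2 + 198·(-5) = 52)
  q = 1: r = 21, s = -1 − 1·2 = -3, t = 3 − 1·(-5) = 8  (check: 521·(-3) + 198·8 = 21)
  q = 2: r = 10, s = 2 − 2·(-3) = 8, t = -5 − 2·8 = -21  (check: 521·8 + 198·(-21) = 10)
  q = 2: r = 1, s = -3 − 2·8 = -19, t = 8 − 2·(-21) = 50  (check: 521·(-19) + 198·50 = 1)
The row with r = 1 (the gcd) gives the Bezout coefficients s = -19, t = 50.
Result: 521 · (-19) + 198 · (50) = 1.

gcd(521, 198) = 1; s = -19, t = 50 (check: 521·(-19) + 198·50 = 1).


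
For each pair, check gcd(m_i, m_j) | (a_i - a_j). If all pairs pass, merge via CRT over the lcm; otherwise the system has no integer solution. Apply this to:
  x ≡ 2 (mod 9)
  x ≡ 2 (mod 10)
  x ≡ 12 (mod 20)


Moduli 9, 10, 20 are not pairwise coprime, so CRT works modulo lcm(m_i) when all pairwise compatibility conditions hold.
Pairwise compatibility: gcd(m_i, m_j) must divide a_i - a_j for every pair.
Merge one congruence at a time:
  Start: x ≡ 2 (mod 9).
  Combine with x ≡ 2 (mod 10): gcd(9, 10) = 1; 2 - 2 = 0, which IS divisible by 1, so compatible.
    Write x = 2 + 9·t and substitute into x ≡ 2 (mod 10): 9·t ≡ 2 − 2 = 0 (mod 10).
    The inverse of 9 mod 10 is 9 (since 9·9 = 81 = 8·10 + 1), so t ≡ 9·0 = 0 ≡ 0 (mod 10).
    Then x = 2 + 9·0 = 2, valid modulo lcm(9, 10) = 90: x ≡ 2 (mod 90).
  Combine with x ≡ 12 (mod 20): gcd(90, 20) = 10; 12 - 2 = 10, which IS divisible by 10, so compatible.
    Write x = 2 + 90·t and substitute into x ≡ 12 (mod 20): 90·t ≡ 12 − 2 = 10 (mod 20).
    Divide the congruence (and modulus) by g = 10: 9·t ≡ 1 (mod 2).
    Reduce coefficients mod 2: 1·t ≡ 1 (mod 2).
    So t ≡ 1 (mod 2).
    Then x = 2 + 90·1 = 92, valid modulo lcm(90, 20) = 180: x ≡ 92 (mod 180).
Verify: 92 mod 9 = 2, 92 mod 10 = 2, 92 mod 20 = 12.

x ≡ 92 (mod 180).


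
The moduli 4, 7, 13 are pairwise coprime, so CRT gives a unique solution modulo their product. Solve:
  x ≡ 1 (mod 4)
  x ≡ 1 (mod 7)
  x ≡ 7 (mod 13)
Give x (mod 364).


Moduli 4, 7, 13 are pairwise coprime; by CRT there is a unique solution modulo M = 4 · 7 · 13 = 364.
Solve pairwise, accumulating the modulus:
  Start with x ≡ 1 (mod 4).
  Combine with x ≡ 1 (mod 7): since gcd(4, 7) = 1, we get a unique residue mod 28.
    Write x = 1 + 4·t and substitute into x ≡ 1 (mod 7): 4·t ≡ 1 − 1 = 0 (mod 7).
    The inverse of 4 mod 7 is 2 (since 4·2 = 8 = 1·7 + 1), so t ≡ 2·0 = 0 ≡ 0 (mod 7).
    Then x = 1 + 4·0 = 1, valid modulo lcm(4, 7) = 28: x ≡ 1 (mod 28).
  Combine with x ≡ 7 (mod 13): since gcd(28, 13) = 1, we get a unique residue mod 364.
    Write x = 1 + 28·t and substitute into x ≡ 7 (mod 13): 28·t ≡ 7 − 1 = 6 (mod 13).
    Reduce coefficients mod 13: 2·t ≡ 6 (mod 13).
    The inverse of 2 mod 13 is 7 (since 2·7 = 14 = 1·13 + 1), so t ≡ 7·6 = 42 ≡ 3 (mod 13).
    Then x = 1 + 28·3 = 85, valid modulo lcm(28, 13) = 364: x ≡ 85 (mod 364).
Verify: 85 mod 4 = 1 ✓, 85 mod 7 = 1 ✓, 85 mod 13 = 7 ✓.

x ≡ 85 (mod 364).


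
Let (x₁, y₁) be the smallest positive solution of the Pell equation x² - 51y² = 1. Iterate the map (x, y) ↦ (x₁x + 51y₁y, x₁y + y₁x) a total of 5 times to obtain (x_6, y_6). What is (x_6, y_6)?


Step 1: Find the fundamental solution (x₁, y₁) of x² - 51y² = 1.
  Expand √51 as a continued fraction. a₀ = ⌊√51⌋ = 7; iterate m_{k+1} = d_k·a_k − m_k, d_{k+1} = (51 − m_{k+1}²)/d_k, a_{k+1} = ⌊(a₀ + m_{k+1})/d_{k+1}⌋ (starting m₀ = 0, d₀ = 1), with convergents p_k = a_k·p_{k-1} + p_{k-2}, q_k = a_k·q_{k-1} + q_{k-2} (p₋₁ = 1, q₋₁ = 0):
  k = 0: a₀ = 7; p₀/q₀ = 7/1; p₀² − 51·q₀² = 49 − 51 = -2.
  k = 1: m = 7, d = 2, a = ⌊(7 + 7)/2⌋ = 7; p/q = (7·7 + 1)/(7·1 + 0) = 50/7; p² − 51·q² = 2500 − 2499 = 1.
  The first convergent with p² − 51·q² = 1 gives the fundamental solution (x₁, y₁) = (50, 7).
Step 2: Apply the recurrence (x_{n+1}, y_{n+1}) = (x₁x_n + 51y₁y_n, x₁y_n + y₁x_n) repeatedly.
  From (x_1, y_1) = (50, 7): x_2 = 50·50 + 51·7·7 = 4999; y_2 = 50·7 + 7·50 = 700.
  From (x_2, y_2) = (4999, 700): x_3 = 50·4999 + 51·7·700 = 499850; y_3 = 50·700 + 7·4999 = 69993.
  From (x_3, y_3) = (499850, 69993): x_4 = 50·499850 + 51·7·69993 = 49980001; y_4 = 50·69993 + 7·499850 = 6998600.
  From (x_4, y_4) = (49980001, 6998600): x_5 = 50·49980001 + 51·7·6998600 = 4997500250; y_5 = 50·6998600 + 7·49980001 = 699790007.
  From (x_5, y_5) = (4997500250, 699790007): x_6 = 50·4997500250 + 51·7·699790007 = 499700044999; y_6 = 50·699790007 + 7·4997500250 = 69972002100.
Step 3: Verify x_6² - 51·y_6² = 249700134972002624910001 - 249700134972002624910000 = 1 (should be 1). ✓

(x_1, y_1) = (50, 7); (x_6, y_6) = (499700044999, 69972002100).


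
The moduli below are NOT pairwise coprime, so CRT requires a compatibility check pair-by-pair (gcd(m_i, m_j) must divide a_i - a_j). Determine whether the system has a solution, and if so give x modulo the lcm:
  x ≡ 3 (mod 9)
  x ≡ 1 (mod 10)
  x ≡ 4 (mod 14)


Moduli 9, 10, 14 are not pairwise coprime, so CRT works modulo lcm(m_i) when all pairwise compatibility conditions hold.
Pairwise compatibility: gcd(m_i, m_j) must divide a_i - a_j for every pair.
Merge one congruence at a time:
  Start: x ≡ 3 (mod 9).
  Combine with x ≡ 1 (mod 10): gcd(9, 10) = 1; 1 - 3 = -2, which IS divisible by 1, so compatible.
    Write x = 3 + 9·t and substitute into x ≡ 1 (mod 10): 9·t ≡ 1 − 3 = -2 (mod 10).
    Reduce coefficients mod 10: 9·t ≡ 8 (mod 10).
    The inverse of 9 mod 10 is 9 (since 9·9 = 81 = 8·10 + 1), so t ≡ 9·8 = 72 ≡ 2 (mod 10).
    Then x = 3 + 9·2 = 21, valid modulo lcm(9, 10) = 90: x ≡ 21 (mod 90).
  Combine with x ≡ 4 (mod 14): gcd(90, 14) = 2, and 4 - 21 = -17 is NOT divisible by 2.
    ⇒ system is inconsistent (no integer solution).

No solution (the system is inconsistent).


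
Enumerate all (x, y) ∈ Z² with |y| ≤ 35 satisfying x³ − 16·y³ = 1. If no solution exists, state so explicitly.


The equation is x³ - 16y³ = 1. For fixed y, x³ = 16·y³ + 1, so a solution requires the RHS to be a perfect cube.
Strategy: iterate y from -35 to 35, compute RHS = 16·y³ + 1, and check whether it is a (positive or negative) perfect cube.
Check small values of y:
  y = 0: RHS = 1 = (1)³ ⇒ x = 1 works.
  y = 1: RHS = 17 is not a perfect cube.
  y = -1: RHS = -15 is not a perfect cube.
  y = 2: RHS = 129 is not a perfect cube.
  y = -2: RHS = -127 is not a perfect cube.
  y = 3: RHS = 433 is not a perfect cube.
  y = -3: RHS = -431 is not a perfect cube.
Continuing the search up to |y| = 35 finds no further solutions beyond those listed.
Collected solutions: (1, 0).

Solutions (with |y| ≤ 35): (1, 0).


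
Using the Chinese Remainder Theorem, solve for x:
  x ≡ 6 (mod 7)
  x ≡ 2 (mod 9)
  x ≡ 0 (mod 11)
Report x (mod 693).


Moduli 7, 9, 11 are pairwise coprime; by CRT there is a unique solution modulo M = 7 · 9 · 11 = 693.
Solve pairwise, accumulating the modulus:
  Start with x ≡ 6 (mod 7).
  Combine with x ≡ 2 (mod 9): since gcd(7, 9) = 1, we get a unique residue mod 63.
    Write x = 6 + 7·t and substitute into x ≡ 2 (mod 9): 7·t ≡ 2 − 6 = -4 (mod 9).
    Reduce coefficients mod 9: 7·t ≡ 5 (mod 9).
    The inverse of 7 mod 9 is 4 (since 7·4 = 28 = 3·9 + 1), so t ≡ 4·5 = 20 ≡ 2 (mod 9).
    Then x = 6 + 7·2 = 20, valid modulo lcm(7, 9) = 63: x ≡ 20 (mod 63).
  Combine with x ≡ 0 (mod 11): since gcd(63, 11) = 1, we get a unique residue mod 693.
    Write x = 20 + 63·t and substitute into x ≡ 0 (mod 11): 63·t ≡ 0 − 20 = -20 (mod 11).
    Reduce coefficients mod 11: 8·t ≡ 2 (mod 11).
    The inverse of 8 mod 11 is 7 (since 8·7 = 56 = 5·11 + 1), so t ≡ 7·2 = 14 ≡ 3 (mod 11).
    Then x = 20 + 63·3 = 209, valid modulo lcm(63, 11) = 693: x ≡ 209 (mod 693).
Verify: 209 mod 7 = 6 ✓, 209 mod 9 = 2 ✓, 209 mod 11 = 0 ✓.

x ≡ 209 (mod 693).


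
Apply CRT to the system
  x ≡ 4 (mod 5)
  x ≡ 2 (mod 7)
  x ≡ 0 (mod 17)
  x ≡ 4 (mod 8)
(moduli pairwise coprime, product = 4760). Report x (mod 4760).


Product of moduli M = 5 · 7 · 17 · 8 = 4760.
Merge one congruence at a time:
  Start: x ≡ 4 (mod 5).
  Combine with x ≡ 2 (mod 7); new modulus lcm = 35.
    Write x = 4 + 5·t and substitute into x ≡ 2 (mod 7): 5·t ≡ 2 − 4 = -2 (mod 7).
    Reduce coefficients mod 7: 5·t ≡ 5 (mod 7).
    The inverse of 5 mod 7 is 3 (since 5·3 = 15 = 2·7 + 1), so t ≡ 3·5 = 15 ≡ 1 (mod 7).
    Then x = 4 + 5·1 = 9, valid modulo lcm(5, 7) = 35: x ≡ 9 (mod 35).
  Combine with x ≡ 0 (mod 17); new modulus lcm = 595.
    Write x = 9 + 35·t and substitute into x ≡ 0 (mod 17): 35·t ≡ 0 − 9 = -9 (mod 17).
    Reduce coefficients mod 17: 1·t ≡ 8 (mod 17).
    So t ≡ 8 (mod 17).
    Then x = 9 + 35·8 = 289, valid modulo lcm(35, 17) = 595: x ≡ 289 (mod 595).
  Combine with x ≡ 4 (mod 8); new modulus lcm = 4760.
    Write x = 289 + 595·t and substitute into x ≡ 4 (mod 8): 595·t ≡ 4 − 289 = -285 (mod 8).
    Reduce coefficients mod 8: 3·t ≡ 3 (mod 8).
    The inverse of 3 mod 8 is 3 (since 3·3 = 9 = 1·8 + 1), so t ≡ 3·3 = 9 ≡ 1 (mod 8).
    Then x = 289 + 595·1 = 884, valid modulo lcm(595, 8) = 4760: x ≡ 884 (mod 4760).
Verify against each original: 884 mod 5 = 4, 884 mod 7 = 2, 884 mod 17 = 0, 884 mod 8 = 4.

x ≡ 884 (mod 4760).


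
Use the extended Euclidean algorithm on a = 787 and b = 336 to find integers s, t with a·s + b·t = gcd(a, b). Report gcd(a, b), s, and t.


Euclidean algorithm on (787, 336) — divide until remainder is 0:
  787 = 2 · 336 + 115
  336 = 2 · 115 + 106
  115 = 1 · 106 + 9
  106 = 11 · 9 + 7
  9 = 1 · 7 + 2
  7 = 3 · 2 + 1
  2 = 2 · 1 + 0
gcd(787, 336) = 1.
Track Bezout coefficients alongside the remainders: start with r₀ = 787 = a·1 + b·0 (s = 1, t = 0) and r₁ = 336 = a·0 + b·1 (s = 0, t = 1); each new remainder r_{k+1} = r_{k-1} − q_k·r_k inherits s_{k+1} = s_{k-1} − q_k·s_k, t_{k+1} = t_{k-1} − q_k·t_k, so r_k = a·s_k + b·t_k at every step:
  q = 2: r = 115, s = 1 − 2·0 = 1, t = 0 − 2·1 = -2  (check: 787·1 + 336·(-2) = 115)
  q = 2: r = 106, s = 0 − 2·1 = -2, t = 1 − 2·(-2) = 5  (check: 787·(-2) + 336·5 = 106)
  q = 1: r = 9, s = 1 − 1·(-2) = 3, t = -2 − 1·5 = -7  (check: 787·3 + 336·(-7) = 9)
  q = 11: r = 7, s = -2 − 11·3 = -35, t = 5 − 11·(-7) = 82  (check: 787·(-35) + 336·82 = 7)
  q = 1: r = 2, s = 3 − 1·(-35) = 38, t = -7 − 1·82 = -89  (check: 787·38 + 336·(-89) = 2)
  q = 3: r = 1, s = -35 − 3·38 = -149, t = 82 − 3·(-89) = 349  (check: 787·(-149) + 336·349 = 1)
The row with r = 1 (the gcd) gives the Bezout coefficients s = -149, t = 349.
Result: 787 · (-149) + 336 · (349) = 1.

gcd(787, 336) = 1; s = -149, t = 349 (check: 787·(-149) + 336·349 = 1).


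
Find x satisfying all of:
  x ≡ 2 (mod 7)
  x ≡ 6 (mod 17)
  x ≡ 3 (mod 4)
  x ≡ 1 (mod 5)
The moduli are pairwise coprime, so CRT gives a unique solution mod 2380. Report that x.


Product of moduli M = 7 · 17 · 4 · 5 = 2380.
Merge one congruence at a time:
  Start: x ≡ 2 (mod 7).
  Combine with x ≡ 6 (mod 17); new modulus lcm = 119.
    Write x = 2 + 7·t and substitute into x ≡ 6 (mod 17): 7·t ≡ 6 − 2 = 4 (mod 17).
    The inverse of 7 mod 17 is 5 (since 7·5 = 35 = 2·17 + 1), so t ≡ 5·4 = 20 ≡ 3 (mod 17).
    Then x = 2 + 7·3 = 23, valid modulo lcm(7, 17) = 119: x ≡ 23 (mod 119).
  Combine with x ≡ 3 (mod 4); new modulus lcm = 476.
    Write x = 23 + 119·t and substitute into x ≡ 3 (mod 4): 119·t ≡ 3 − 23 = -20 (mod 4).
    Reduce coefficients mod 4: 3·t ≡ 0 (mod 4).
    The inverse of 3 mod 4 is 3 (since 3·3 = 9 = 2·4 + 1), so t ≡ 3·0 = 0 ≡ 0 (mod 4).
    Then x = 23 + 119·0 = 23, valid modulo lcm(119, 4) = 476: x ≡ 23 (mod 476).
  Combine with x ≡ 1 (mod 5); new modulus lcm = 2380.
    Write x = 23 + 476·t and substitute into x ≡ 1 (mod 5): 476·t ≡ 1 − 23 = -22 (mod 5).
    Reduce coefficients mod 5: 1·t ≡ 3 (mod 5).
    So t ≡ 3 (mod 5).
    Then x = 23 + 476·3 = 1451, valid modulo lcm(476, 5) = 2380: x ≡ 1451 (mod 2380).
Verify against each original: 1451 mod 7 = 2, 1451 mod 17 = 6, 1451 mod 4 = 3, 1451 mod 5 = 1.

x ≡ 1451 (mod 2380).


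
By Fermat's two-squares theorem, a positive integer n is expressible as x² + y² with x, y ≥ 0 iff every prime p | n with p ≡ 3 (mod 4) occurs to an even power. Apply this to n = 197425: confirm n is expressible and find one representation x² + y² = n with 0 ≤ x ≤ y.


Step 1: Factor n = 197425 = 5^2 · 53 · 149.
Step 2: Check the mod-4 condition on each prime factor: 5 ≡ 1 (mod 4), exponent 2; 53 ≡ 1 (mod 4), exponent 1; 149 ≡ 1 (mod 4), exponent 1.
All primes ≡ 3 (mod 4) appear to even exponent (or don't appear), so by the two-squares theorem n IS expressible as a sum of two squares.
Step 3: Build a representation. Group n = k² · m with k = 5 and m = 53 · 149 = 7897 (a product of primes ≡ 1 (mod 4)); a representation of m scales to one of n via (k·x)² + (k·y)² = k²(x² + y²). Each prime p ≡ 1 (mod 4) is itself a sum of two squares; find a² by testing p − a² for a perfect square:
  53: 53 − 1² = 52, 53 − 2² = 49 = 7² ⇒ 53 = 2² + 7².
  149: 149 − 1² = 148, 149 − 2² = 145, 149 − 3² = 140, 149 − 4² = 133, 149 − 5² = 124, 149 − 6² = 113, 149 − 7² = 100 = 10² ⇒ 149 = 7² + 10².
  Combine using the Brahmagupta–Fibonacci identity (a² + b²)(c² + d²) = (ac − bd)² + (ad + bc)² = (ac + bd)² + (ad − bc)²:
  53 · 149 = 7897: from (2² + 7²)(7² + 10²), take (2·7 − 7·10, 2·10 + 7·7) = (14 − 70, 20 + 49) = (-56, 69); dropping signs (only squares matter) gives (56, 69); check 56² + 69² = 3136 + 4761 = 7897 ✓.
  Scale by k = 5: (5·56, 5·69) = (280, 345).
Step 4: Order so x ≤ y and verify: 280² + 345² = 78400 + 119025 = 197425 = n. ✓

n = 197425 = 280² + 345² (one valid representation with x ≤ y).


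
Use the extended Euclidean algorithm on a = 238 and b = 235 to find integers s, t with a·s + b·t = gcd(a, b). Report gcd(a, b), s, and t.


Euclidean algorithm on (238, 235) — divide until remainder is 0:
  238 = 1 · 235 + 3
  235 = 78 · 3 + 1
  3 = 3 · 1 + 0
gcd(238, 235) = 1.
Track Bezout coefficients alongside the remainders: start with r₀ = 238 = a·1 + b·0 (s = 1, t = 0) and r₁ = 235 = a·0 + b·1 (s = 0, t = 1); each new remainder r_{k+1} = r_{k-1} − q_k·r_k inherits s_{k+1} = s_{k-1} − q_k·s_k, t_{k+1} = t_{k-1} − q_k·t_k, so r_k = a·s_k + b·t_k at every step:
  q = 1: r = 3, s = 1 − 1·0 = 1, t = 0 − 1·1 = -1  (check: 238·1 + 235·(-1) = 3)
  q = 78: r = 1, s = 0 − 78·1 = -78, t = 1 − 78·(-1) = 79  (check: 238·(-78) + 235·79 = 1)
The row with r = 1 (the gcd) gives the Bezout coefficients s = -78, t = 79.
Result: 238 · (-78) + 235 · (79) = 1.

gcd(238, 235) = 1; s = -78, t = 79 (check: 238·(-78) + 235·79 = 1).


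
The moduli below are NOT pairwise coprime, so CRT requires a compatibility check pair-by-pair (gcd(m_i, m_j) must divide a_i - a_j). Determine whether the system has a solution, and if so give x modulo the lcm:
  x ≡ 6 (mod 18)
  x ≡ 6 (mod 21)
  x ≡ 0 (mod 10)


Moduli 18, 21, 10 are not pairwise coprime, so CRT works modulo lcm(m_i) when all pairwise compatibility conditions hold.
Pairwise compatibility: gcd(m_i, m_j) must divide a_i - a_j for every pair.
Merge one congruence at a time:
  Start: x ≡ 6 (mod 18).
  Combine with x ≡ 6 (mod 21): gcd(18, 21) = 3; 6 - 6 = 0, which IS divisible by 3, so compatible.
    Write x = 6 + 18·t and substitute into x ≡ 6 (mod 21): 18·t ≡ 6 − 6 = 0 (mod 21).
    Divide the congruence (and modulus) by g = 3: 6·t ≡ 0 (mod 7).
    The inverse of 6 mod 7 is 6 (since 6·6 = 36 = 5·7 + 1), so t ≡ 6·0 = 0 ≡ 0 (mod 7).
    Then x = 6 + 18·0 = 6, valid modulo lcm(18, 21) = 126: x ≡ 6 (mod 126).
  Combine with x ≡ 0 (mod 10): gcd(126, 10) = 2; 0 - 6 = -6, which IS divisible by 2, so compatible.
    Write x = 6 + 126·t and substitute into x ≡ 0 (mod 10): 126·t ≡ 0 − 6 = -6 (mod 10).
    Divide the congruence (and modulus) by g = 2: 63·t ≡ -3 (mod 5).
    Reduce coefficients mod 5: 3·t ≡ 2 (mod 5).
    The inverse of 3 mod 5 is 2 (since 3·2 = 6 = 1·5 + 1), so t ≡ 2·2 = 4 ≡ 4 (mod 5).
    Then x = 6 + 126·4 = 510, valid modulo lcm(126, 10) = 630: x ≡ 510 (mod 630).
Verify: 510 mod 18 = 6, 510 mod 21 = 6, 510 mod 10 = 0.

x ≡ 510 (mod 630).


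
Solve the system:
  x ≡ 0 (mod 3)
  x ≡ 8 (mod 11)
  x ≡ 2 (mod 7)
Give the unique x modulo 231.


Moduli 3, 11, 7 are pairwise coprime; by CRT there is a unique solution modulo M = 3 · 11 · 7 = 231.
Solve pairwise, accumulating the modulus:
  Start with x ≡ 0 (mod 3).
  Combine with x ≡ 8 (mod 11): since gcd(3, 11) = 1, we get a unique residue mod 33.
    Write x = 0 + 3·t and substitute into x ≡ 8 (mod 11): 3·t ≡ 8 − 0 = 8 (mod 11).
    The inverse of 3 mod 11 is 4 (since 3·4 = 12 = 1·11 + 1), so t ≡ 4·8 = 32 ≡ 10 (mod 11).
    Then x = 0 + 3·10 = 30, valid modulo lcm(3, 11) = 33: x ≡ 30 (mod 33).
  Combine with x ≡ 2 (mod 7): since gcd(33, 7) = 1, we get a unique residue mod 231.
    Write x = 30 + 33·t and substitute into x ≡ 2 (mod 7): 33·t ≡ 2 − 30 = -28 (mod 7).
    Reduce coefficients mod 7: 5·t ≡ 0 (mod 7).
    The inverse of 5 mod 7 is 3 (since 5·3 = 15 = 2·7 + 1), so t ≡ 3·0 = 0 ≡ 0 (mod 7).
    Then x = 30 + 33·0 = 30, valid modulo lcm(33, 7) = 231: x ≡ 30 (mod 231).
Verify: 30 mod 3 = 0 ✓, 30 mod 11 = 8 ✓, 30 mod 7 = 2 ✓.

x ≡ 30 (mod 231).


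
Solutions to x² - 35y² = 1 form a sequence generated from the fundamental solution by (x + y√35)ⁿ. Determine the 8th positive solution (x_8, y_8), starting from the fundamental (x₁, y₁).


Step 1: Find the fundamental solution (x₁, y₁) of x² - 35y² = 1.
  Expand √35 as a continued fraction. a₀ = ⌊√35⌋ = 5; iterate m_{k+1} = d_k·a_k − m_k, d_{k+1} = (35 − m_{k+1}²)/d_k, a_{k+1} = ⌊(a₀ + m_{k+1})/d_{k+1}⌋ (starting m₀ = 0, d₀ = 1), with convergents p_k = a_k·p_{k-1} + p_{k-2}, q_k = a_k·q_{k-1} + q_{k-2} (p₋₁ = 1, q₋₁ = 0):
  k = 0: a₀ = 5; p₀/q₀ = 5/1; p₀² − 35·q₀² = 25 − 35 = -10.
  k = 1: m = 5, d = 10, a = ⌊(5 + 5)/10⌋ = 1; p/q = (1·5 + 1)/(1·1 + 0) = 6/1; p² − 35·q² = 36 − 35 = 1.
  The first convergent with p² − 35·q² = 1 gives the fundamental solution (x₁, y₁) = (6, 1).
Step 2: Apply the recurrence (x_{n+1}, y_{n+1}) = (x₁x_n + 35y₁y_n, x₁y_n + y₁x_n) repeatedly.
  From (x_1, y_1) = (6, 1): x_2 = 6·6 + 35·1·1 = 71; y_2 = 6·1 + 1·6 = 12.
  From (x_2, y_2) = (71, 12): x_3 = 6·71 + 35·1·12 = 846; y_3 = 6·12 + 1·71 = 143.
  From (x_3, y_3) = (846, 143): x_4 = 6·846 + 35·1·143 = 10081; y_4 = 6·143 + 1·846 = 1704.
  From (x_4, y_4) = (10081, 1704): x_5 = 6·10081 + 35·1·1704 = 120126; y_5 = 6·1704 + 1·10081 = 20305.
  From (x_5, y_5) = (120126, 20305): x_6 = 6·120126 + 35·1·20305 = 1431431; y_6 = 6·20305 + 1·120126 = 241956.
  From (x_6, y_6) = (1431431, 241956): x_7 = 6·1431431 + 35·1·241956 = 17057046; y_7 = 6·241956 + 1·1431431 = 2883167.
  From (x_7, y_7) = (17057046, 2883167): x_8 = 6·17057046 + 35·1·2883167 = 203253121; y_8 = 6·2883167 + 1·17057046 = 34356048.
Step 3: Verify x_8² - 35·y_8² = 41311831196240641 - 41311831196240640 = 1 (should be 1). ✓

(x_1, y_1) = (6, 1); (x_8, y_8) = (203253121, 34356048).


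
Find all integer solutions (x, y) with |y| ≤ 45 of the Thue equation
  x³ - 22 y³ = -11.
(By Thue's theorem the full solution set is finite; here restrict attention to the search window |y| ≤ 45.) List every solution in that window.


The equation is x³ - 22y³ = -11. For fixed y, x³ = 22·y³ − 11, so a solution requires the RHS to be a perfect cube.
Strategy: iterate y from -45 to 45, compute RHS = 22·y³ − 11, and check whether it is a (positive or negative) perfect cube.
Check small values of y:
  y = 0: RHS = -11 is not a perfect cube.
  y = 1: RHS = 11 is not a perfect cube.
  y = -1: RHS = -33 is not a perfect cube.
  y = 2: RHS = 165 is not a perfect cube.
  y = -2: RHS = -187 is not a perfect cube.
  y = 3: RHS = 583 is not a perfect cube.
  y = -3: RHS = -605 is not a perfect cube.
Continuing the search up to |y| = 45 finds no solutions either.
No (x, y) in the scanned range satisfies the equation.

No integer solutions with |y| ≤ 45.
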